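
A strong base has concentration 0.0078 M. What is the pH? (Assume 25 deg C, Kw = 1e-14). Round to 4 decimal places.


A strong base dissociates completely, so [OH-] equals the given concentration.
pOH = -log10([OH-]) = -log10(0.0078) = 2.107905
pH = 14 - pOH = 14 - 2.107905
pH = 11.892095, rounded to 4 dp:

11.8921


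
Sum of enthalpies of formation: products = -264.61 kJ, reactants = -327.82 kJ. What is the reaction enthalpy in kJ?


dH_rxn = sum(dH_f products) - sum(dH_f reactants)
dH_rxn = -264.61 - (-327.82)
dH_rxn = 63.21 kJ:

63.21 kJ


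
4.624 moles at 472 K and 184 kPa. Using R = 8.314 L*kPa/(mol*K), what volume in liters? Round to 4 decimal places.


PV = nRT, solve for V = nRT / P.
nRT = 4.624 * 8.314 * 472 = 18145.5378
V = 18145.5378 / 184
V = 98.61705326 L, rounded to 4 dp:

98.6171 L


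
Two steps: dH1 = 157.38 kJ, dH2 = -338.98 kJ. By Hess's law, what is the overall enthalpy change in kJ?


Hess's law: enthalpy is a state function, so add the step enthalpies.
dH_total = dH1 + dH2 = 157.38 + (-338.98)
dH_total = -181.6 kJ:

-181.60 kJ


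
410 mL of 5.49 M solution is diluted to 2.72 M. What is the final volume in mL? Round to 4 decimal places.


Dilution: M1*V1 = M2*V2, solve for V2.
V2 = M1*V1 / M2
V2 = 5.49 * 410 / 2.72
V2 = 2250.9 / 2.72
V2 = 827.53676471 mL, rounded to 4 dp:

827.5368 mL


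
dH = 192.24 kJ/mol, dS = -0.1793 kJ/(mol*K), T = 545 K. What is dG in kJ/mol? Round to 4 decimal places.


Gibbs: dG = dH - T*dS (consistent units, dS already in kJ/(mol*K)).
T*dS = 545 * -0.1793 = -97.7185
dG = 192.24 - (-97.7185)
dG = 289.9585 kJ/mol, rounded to 4 dp:

289.9585 kJ/mol


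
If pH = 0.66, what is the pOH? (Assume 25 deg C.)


At 25 deg C, pH + pOH = 14.
pOH = 14 - pH = 14 - 0.66
pOH = 13.34:

13.34


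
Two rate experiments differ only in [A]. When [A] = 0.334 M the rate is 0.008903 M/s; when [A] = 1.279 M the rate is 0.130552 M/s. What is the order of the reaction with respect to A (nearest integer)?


Rate is proportional to [A]^n, so rate2/rate1 = ([A]2/[A]1)^n. Take logs to solve for n.
rate2/rate1 = 0.130552 / 0.008903 = 14.6638
[A]2/[A]1 = 1.279 / 0.334 = 3.8293
n = ln(14.6638) / ln(3.8293) = 2.0
Nearest integer order:

2


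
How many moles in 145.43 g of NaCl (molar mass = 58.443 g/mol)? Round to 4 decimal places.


n = mass / M
n = 145.43 / 58.443
n = 2.48840751 mol, rounded to 4 dp:

2.4884 mol


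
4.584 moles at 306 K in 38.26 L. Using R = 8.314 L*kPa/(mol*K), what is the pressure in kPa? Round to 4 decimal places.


PV = nRT, solve for P = nRT / V.
nRT = 4.584 * 8.314 * 306 = 11662.0811
P = 11662.0811 / 38.26
P = 304.81131992 kPa, rounded to 4 dp:

304.8113 kPa


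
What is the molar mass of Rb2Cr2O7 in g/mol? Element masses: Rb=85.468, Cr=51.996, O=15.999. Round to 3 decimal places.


M = sum(count * atomic_mass) over atoms.
M = 2*85.468 + 2*51.996 + 7*15.999
M = 170.936 + 103.992 + 111.993
M = 386.921 g/mol, rounded to 3 dp:

386.921 g/mol


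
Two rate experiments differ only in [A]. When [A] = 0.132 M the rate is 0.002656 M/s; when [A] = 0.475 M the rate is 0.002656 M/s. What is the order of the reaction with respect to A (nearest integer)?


Rate is proportional to [A]^n, so rate2/rate1 = ([A]2/[A]1)^n. Take logs to solve for n.
rate2/rate1 = 0.002656 / 0.002656 = 1.0
[A]2/[A]1 = 0.475 / 0.132 = 3.5985
n = ln(1.0) / ln(3.5985) = 0.0
Nearest integer order:

0


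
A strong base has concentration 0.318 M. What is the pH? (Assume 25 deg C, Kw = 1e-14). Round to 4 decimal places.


A strong base dissociates completely, so [OH-] equals the given concentration.
pOH = -log10([OH-]) = -log10(0.318) = 0.497573
pH = 14 - pOH = 14 - 0.497573
pH = 13.502427, rounded to 4 dp:

13.5024


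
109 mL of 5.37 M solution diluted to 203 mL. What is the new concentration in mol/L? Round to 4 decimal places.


Dilution: M1*V1 = M2*V2, solve for M2.
M2 = M1*V1 / V2
M2 = 5.37 * 109 / 203
M2 = 585.33 / 203
M2 = 2.88339901 mol/L, rounded to 4 dp:

2.8834 mol/L


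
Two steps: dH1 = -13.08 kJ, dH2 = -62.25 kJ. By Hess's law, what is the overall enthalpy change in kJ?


Hess's law: enthalpy is a state function, so add the step enthalpies.
dH_total = dH1 + dH2 = -13.08 + (-62.25)
dH_total = -75.33 kJ:

-75.33 kJ


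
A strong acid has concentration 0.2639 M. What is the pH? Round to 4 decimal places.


A strong acid dissociates completely, so [H+] equals the given concentration.
pH = -log10([H+]) = -log10(0.2639)
pH = 0.57856061, rounded to 4 dp:

0.5786


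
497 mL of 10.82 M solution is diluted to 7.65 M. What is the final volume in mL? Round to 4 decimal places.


Dilution: M1*V1 = M2*V2, solve for V2.
V2 = M1*V1 / M2
V2 = 10.82 * 497 / 7.65
V2 = 5377.54 / 7.65
V2 = 702.94640523 mL, rounded to 4 dp:

702.9464 mL


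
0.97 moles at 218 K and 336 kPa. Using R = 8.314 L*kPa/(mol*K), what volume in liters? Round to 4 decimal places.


PV = nRT, solve for V = nRT / P.
nRT = 0.97 * 8.314 * 218 = 1758.0784
V = 1758.0784 / 336
V = 5.23237619 L, rounded to 4 dp:

5.2324 L


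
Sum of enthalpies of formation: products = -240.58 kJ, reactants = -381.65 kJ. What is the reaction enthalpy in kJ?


dH_rxn = sum(dH_f products) - sum(dH_f reactants)
dH_rxn = -240.58 - (-381.65)
dH_rxn = 141.07 kJ:

141.07 kJ


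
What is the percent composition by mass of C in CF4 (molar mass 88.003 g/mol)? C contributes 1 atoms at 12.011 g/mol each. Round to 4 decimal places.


pct = 100 * (n_elem * M_elem) / M_total
mass_contribution = 1 * 12.011 = 12.011 g/mol
pct = 100 * 12.011 / 88.003
pct = 13.64839835 %, rounded to 4 dp:

13.6484 %


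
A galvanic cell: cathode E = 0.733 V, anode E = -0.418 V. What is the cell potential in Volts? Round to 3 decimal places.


Standard cell potential: E_cell = E_cathode - E_anode.
E_cell = 0.733 - (-0.418)
E_cell = 1.151 V, rounded to 3 dp:

1.151 V


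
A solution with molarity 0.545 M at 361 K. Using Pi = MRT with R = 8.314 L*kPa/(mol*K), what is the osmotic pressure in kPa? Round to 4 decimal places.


Osmotic pressure (van't Hoff): Pi = M*R*T.
RT = 8.314 * 361 = 3001.354
Pi = 0.545 * 3001.354
Pi = 1635.73793 kPa, rounded to 4 dp:

1635.7379 kPa


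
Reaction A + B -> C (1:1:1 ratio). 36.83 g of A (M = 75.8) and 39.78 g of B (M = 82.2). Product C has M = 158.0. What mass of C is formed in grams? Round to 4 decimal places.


Find moles of each reactant; the smaller value is the limiting reagent in a 1:1:1 reaction, so moles_C equals moles of the limiter.
n_A = mass_A / M_A = 36.83 / 75.8 = 0.485884 mol
n_B = mass_B / M_B = 39.78 / 82.2 = 0.483942 mol
Limiting reagent: B (smaller), n_limiting = 0.483942 mol
mass_C = n_limiting * M_C = 0.483942 * 158.0
mass_C = 76.462836 g, rounded to 4 dp:

76.4628 g


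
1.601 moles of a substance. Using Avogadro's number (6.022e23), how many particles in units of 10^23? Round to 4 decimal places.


N = n * NA, then divide by 1e23 for the requested units.
N / 1e23 = n * 6.022
N / 1e23 = 1.601 * 6.022
N / 1e23 = 9.641222, rounded to 4 dp:

9.6412


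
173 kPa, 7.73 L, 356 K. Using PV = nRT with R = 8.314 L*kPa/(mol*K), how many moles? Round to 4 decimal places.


PV = nRT, solve for n = PV / (RT).
PV = 173 * 7.73 = 1337.29
RT = 8.314 * 356 = 2959.784
n = 1337.29 / 2959.784
n = 0.45182013 mol, rounded to 4 dp:

0.4518 mol


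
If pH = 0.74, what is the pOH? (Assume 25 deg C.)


At 25 deg C, pH + pOH = 14.
pOH = 14 - pH = 14 - 0.74
pOH = 13.26:

13.26


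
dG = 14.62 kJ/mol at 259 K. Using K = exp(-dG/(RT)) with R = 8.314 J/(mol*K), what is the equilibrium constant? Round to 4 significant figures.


dG is in kJ/mol; multiply by 1000 to match R in J/(mol*K).
RT = 8.314 * 259 = 2153.326 J/mol
exponent = -dG*1000 / (RT) = -(14.62*1000) / 2153.326 = -6.78949681
K = exp(-6.78949681)
K = 0.001125535, rounded to 4 significant figures:

0.001126


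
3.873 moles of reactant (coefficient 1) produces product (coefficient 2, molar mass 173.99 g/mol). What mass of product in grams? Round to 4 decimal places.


Use the coefficient ratio to convert reactant moles to product moles, then multiply by the product's molar mass.
moles_P = moles_R * (coeff_P / coeff_R) = 3.873 * (2/1) = 7.746
mass_P = moles_P * M_P = 7.746 * 173.99
mass_P = 1347.72654 g, rounded to 4 dp:

1347.7265 g


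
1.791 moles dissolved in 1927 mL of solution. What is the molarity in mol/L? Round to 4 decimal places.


Convert volume to liters: V_L = V_mL / 1000.
V_L = 1927 / 1000 = 1.927 L
M = n / V_L = 1.791 / 1.927
M = 0.92942398 mol/L, rounded to 4 dp:

0.9294 mol/L


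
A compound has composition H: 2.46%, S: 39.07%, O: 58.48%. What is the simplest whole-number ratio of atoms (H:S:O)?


Assume 100 g of compound, divide each mass% by atomic mass to get moles, then normalize by the smallest to get a raw atom ratio.
Moles per 100 g: H: 2.46/1.008 = 2.4405, S: 39.07/32.065 = 1.2185, O: 58.48/15.999 = 3.6552
Raw ratio (divide by min = 1.2185): H: 2.003, S: 1.0, O: 3.0
Multiply by 1 to clear fractions: H: 2.003 ~= 2, S: 1.0 ~= 1, O: 3.0 ~= 3
Reduce by GCD to get the simplest whole-number ratio:

2:1:3


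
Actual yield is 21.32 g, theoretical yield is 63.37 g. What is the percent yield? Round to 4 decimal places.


% yield = 100 * actual / theoretical
% yield = 100 * 21.32 / 63.37
% yield = 33.64367997 %, rounded to 4 dp:

33.6437 %


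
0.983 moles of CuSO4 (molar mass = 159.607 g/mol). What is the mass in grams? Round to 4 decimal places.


mass = n * M
mass = 0.983 * 159.607
mass = 156.893681 g, rounded to 4 dp:

156.8937 g


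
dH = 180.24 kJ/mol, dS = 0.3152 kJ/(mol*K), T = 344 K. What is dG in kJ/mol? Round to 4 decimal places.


Gibbs: dG = dH - T*dS (consistent units, dS already in kJ/(mol*K)).
T*dS = 344 * 0.3152 = 108.4288
dG = 180.24 - (108.4288)
dG = 71.8112 kJ/mol, rounded to 4 dp:

71.8112 kJ/mol


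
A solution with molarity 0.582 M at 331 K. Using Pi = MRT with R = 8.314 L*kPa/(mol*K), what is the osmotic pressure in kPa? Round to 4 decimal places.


Osmotic pressure (van't Hoff): Pi = M*R*T.
RT = 8.314 * 331 = 2751.934
Pi = 0.582 * 2751.934
Pi = 1601.625588 kPa, rounded to 4 dp:

1601.6256 kPa


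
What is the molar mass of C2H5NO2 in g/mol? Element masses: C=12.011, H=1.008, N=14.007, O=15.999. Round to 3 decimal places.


M = sum(count * atomic_mass) over atoms.
M = 2*12.011 + 5*1.008 + 1*14.007 + 2*15.999
M = 24.022 + 5.04 + 14.007 + 31.998
M = 75.067 g/mol, rounded to 3 dp:

75.067 g/mol


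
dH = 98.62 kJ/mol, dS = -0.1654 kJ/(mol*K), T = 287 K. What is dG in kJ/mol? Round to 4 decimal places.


Gibbs: dG = dH - T*dS (consistent units, dS already in kJ/(mol*K)).
T*dS = 287 * -0.1654 = -47.4698
dG = 98.62 - (-47.4698)
dG = 146.0898 kJ/mol, rounded to 4 dp:

146.0898 kJ/mol


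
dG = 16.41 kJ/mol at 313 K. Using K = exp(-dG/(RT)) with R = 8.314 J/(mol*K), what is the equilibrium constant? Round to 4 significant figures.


dG is in kJ/mol; multiply by 1000 to match R in J/(mol*K).
RT = 8.314 * 313 = 2602.282 J/mol
exponent = -dG*1000 / (RT) = -(16.41*1000) / 2602.282 = -6.30600373
K = exp(-6.30600373)
K = 0.0018253131, rounded to 4 significant figures:

0.001825


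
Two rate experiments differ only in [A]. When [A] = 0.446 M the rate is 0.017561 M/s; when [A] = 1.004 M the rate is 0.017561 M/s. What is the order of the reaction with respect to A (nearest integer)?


Rate is proportional to [A]^n, so rate2/rate1 = ([A]2/[A]1)^n. Take logs to solve for n.
rate2/rate1 = 0.017561 / 0.017561 = 1.0
[A]2/[A]1 = 1.004 / 0.446 = 2.2511
n = ln(1.0) / ln(2.2511) = 0.0
Nearest integer order:

0


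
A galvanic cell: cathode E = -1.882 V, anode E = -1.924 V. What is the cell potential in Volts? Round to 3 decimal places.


Standard cell potential: E_cell = E_cathode - E_anode.
E_cell = -1.882 - (-1.924)
E_cell = 0.042 V, rounded to 3 dp:

0.042 V


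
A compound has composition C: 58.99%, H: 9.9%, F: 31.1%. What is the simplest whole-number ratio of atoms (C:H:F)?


Assume 100 g of compound, divide each mass% by atomic mass to get moles, then normalize by the smallest to get a raw atom ratio.
Moles per 100 g: C: 58.99/12.011 = 4.9113, H: 9.9/1.008 = 9.8214, F: 31.1/18.998 = 1.637
Raw ratio (divide by min = 1.637): C: 3.0, H: 6.0, F: 1.0
Multiply by 1 to clear fractions: C: 3.0 ~= 3, H: 6.0 ~= 6, F: 1.0 ~= 1
Reduce by GCD to get the simplest whole-number ratio:

3:6:1


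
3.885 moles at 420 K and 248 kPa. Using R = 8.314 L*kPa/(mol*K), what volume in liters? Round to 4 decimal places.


PV = nRT, solve for V = nRT / P.
nRT = 3.885 * 8.314 * 420 = 13565.9538
V = 13565.9538 / 248
V = 54.70142661 L, rounded to 4 dp:

54.7014 L


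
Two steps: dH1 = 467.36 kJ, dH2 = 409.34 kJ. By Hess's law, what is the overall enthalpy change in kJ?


Hess's law: enthalpy is a state function, so add the step enthalpies.
dH_total = dH1 + dH2 = 467.36 + (409.34)
dH_total = 876.7 kJ:

876.70 kJ


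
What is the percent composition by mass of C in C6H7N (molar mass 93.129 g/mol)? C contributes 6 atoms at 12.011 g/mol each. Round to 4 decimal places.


pct = 100 * (n_elem * M_elem) / M_total
mass_contribution = 6 * 12.011 = 72.066 g/mol
pct = 100 * 72.066 / 93.129
pct = 77.38298489 %, rounded to 4 dp:

77.3830 %


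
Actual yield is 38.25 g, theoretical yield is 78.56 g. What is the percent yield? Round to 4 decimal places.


% yield = 100 * actual / theoretical
% yield = 100 * 38.25 / 78.56
% yield = 48.6889002 %, rounded to 4 dp:

48.6889 %


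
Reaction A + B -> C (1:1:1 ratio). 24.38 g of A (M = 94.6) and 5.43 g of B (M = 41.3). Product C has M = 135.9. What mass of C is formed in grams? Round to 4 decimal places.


Find moles of each reactant; the smaller value is the limiting reagent in a 1:1:1 reaction, so moles_C equals moles of the limiter.
n_A = mass_A / M_A = 24.38 / 94.6 = 0.257717 mol
n_B = mass_B / M_B = 5.43 / 41.3 = 0.131477 mol
Limiting reagent: B (smaller), n_limiting = 0.131477 mol
mass_C = n_limiting * M_C = 0.131477 * 135.9
mass_C = 17.8677243 g, rounded to 4 dp:

17.8677 g


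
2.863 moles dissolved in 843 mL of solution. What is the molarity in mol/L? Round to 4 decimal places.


Convert volume to liters: V_L = V_mL / 1000.
V_L = 843 / 1000 = 0.843 L
M = n / V_L = 2.863 / 0.843
M = 3.39620403 mol/L, rounded to 4 dp:

3.3962 mol/L


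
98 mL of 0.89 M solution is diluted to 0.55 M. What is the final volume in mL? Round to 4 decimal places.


Dilution: M1*V1 = M2*V2, solve for V2.
V2 = M1*V1 / M2
V2 = 0.89 * 98 / 0.55
V2 = 87.22 / 0.55
V2 = 158.58181818 mL, rounded to 4 dp:

158.5818 mL


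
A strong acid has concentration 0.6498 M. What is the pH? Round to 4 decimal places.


A strong acid dissociates completely, so [H+] equals the given concentration.
pH = -log10([H+]) = -log10(0.6498)
pH = 0.18722029, rounded to 4 dp:

0.1872


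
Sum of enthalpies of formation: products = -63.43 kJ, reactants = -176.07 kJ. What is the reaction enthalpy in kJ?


dH_rxn = sum(dH_f products) - sum(dH_f reactants)
dH_rxn = -63.43 - (-176.07)
dH_rxn = 112.64 kJ:

112.64 kJ


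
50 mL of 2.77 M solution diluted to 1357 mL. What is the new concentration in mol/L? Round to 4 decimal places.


Dilution: M1*V1 = M2*V2, solve for M2.
M2 = M1*V1 / V2
M2 = 2.77 * 50 / 1357
M2 = 138.5 / 1357
M2 = 0.10206338 mol/L, rounded to 4 dp:

0.1021 mol/L


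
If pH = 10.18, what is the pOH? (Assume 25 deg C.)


At 25 deg C, pH + pOH = 14.
pOH = 14 - pH = 14 - 10.18
pOH = 3.82:

3.82


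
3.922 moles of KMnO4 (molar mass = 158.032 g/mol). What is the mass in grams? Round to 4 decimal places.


mass = n * M
mass = 3.922 * 158.032
mass = 619.801504 g, rounded to 4 dp:

619.8015 g


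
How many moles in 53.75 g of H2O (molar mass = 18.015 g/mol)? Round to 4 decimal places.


n = mass / M
n = 53.75 / 18.015
n = 2.98362476 mol, rounded to 4 dp:

2.9836 mol


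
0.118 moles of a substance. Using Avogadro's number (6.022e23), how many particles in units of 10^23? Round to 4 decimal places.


N = n * NA, then divide by 1e23 for the requested units.
N / 1e23 = n * 6.022
N / 1e23 = 0.118 * 6.022
N / 1e23 = 0.710596, rounded to 4 dp:

0.7106


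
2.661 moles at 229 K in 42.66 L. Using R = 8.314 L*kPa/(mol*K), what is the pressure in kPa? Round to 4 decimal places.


PV = nRT, solve for P = nRT / V.
nRT = 2.661 * 8.314 * 229 = 5066.2939
P = 5066.2939 / 42.66
P = 118.7598195 kPa, rounded to 4 dp:

118.7598 kPa


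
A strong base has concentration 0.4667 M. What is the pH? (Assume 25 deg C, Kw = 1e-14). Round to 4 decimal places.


A strong base dissociates completely, so [OH-] equals the given concentration.
pOH = -log10([OH-]) = -log10(0.4667) = 0.330962
pH = 14 - pOH = 14 - 0.330962
pH = 13.669038, rounded to 4 dp:

13.6690


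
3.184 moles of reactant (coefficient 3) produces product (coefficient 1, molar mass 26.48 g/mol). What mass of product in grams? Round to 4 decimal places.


Use the coefficient ratio to convert reactant moles to product moles, then multiply by the product's molar mass.
moles_P = moles_R * (coeff_P / coeff_R) = 3.184 * (1/3) = 1.061333
mass_P = moles_P * M_P = 1.061333 * 26.48
mass_P = 28.10409784 g, rounded to 4 dp:

28.1041 g


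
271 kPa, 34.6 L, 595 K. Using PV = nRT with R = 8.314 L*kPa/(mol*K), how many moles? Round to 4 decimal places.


PV = nRT, solve for n = PV / (RT).
PV = 271 * 34.6 = 9376.6
RT = 8.314 * 595 = 4946.83
n = 9376.6 / 4946.83
n = 1.8954765 mol, rounded to 4 dp:

1.8955 mol


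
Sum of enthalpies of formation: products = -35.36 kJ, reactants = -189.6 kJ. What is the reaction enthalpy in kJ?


dH_rxn = sum(dH_f products) - sum(dH_f reactants)
dH_rxn = -35.36 - (-189.6)
dH_rxn = 154.24 kJ:

154.24 kJ


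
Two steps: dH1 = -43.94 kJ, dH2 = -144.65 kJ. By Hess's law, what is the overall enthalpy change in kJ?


Hess's law: enthalpy is a state function, so add the step enthalpies.
dH_total = dH1 + dH2 = -43.94 + (-144.65)
dH_total = -188.59 kJ:

-188.59 kJ


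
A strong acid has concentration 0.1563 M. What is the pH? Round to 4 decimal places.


A strong acid dissociates completely, so [H+] equals the given concentration.
pH = -log10([H+]) = -log10(0.1563)
pH = 0.80604102, rounded to 4 dp:

0.8060


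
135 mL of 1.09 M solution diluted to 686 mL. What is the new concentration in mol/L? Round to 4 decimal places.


Dilution: M1*V1 = M2*V2, solve for M2.
M2 = M1*V1 / V2
M2 = 1.09 * 135 / 686
M2 = 147.15 / 686
M2 = 0.21450437 mol/L, rounded to 4 dp:

0.2145 mol/L


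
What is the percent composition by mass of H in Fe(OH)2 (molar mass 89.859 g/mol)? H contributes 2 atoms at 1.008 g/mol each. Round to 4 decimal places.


pct = 100 * (n_elem * M_elem) / M_total
mass_contribution = 2 * 1.008 = 2.016 g/mol
pct = 100 * 2.016 / 89.859
pct = 2.24351484 %, rounded to 4 dp:

2.2435 %


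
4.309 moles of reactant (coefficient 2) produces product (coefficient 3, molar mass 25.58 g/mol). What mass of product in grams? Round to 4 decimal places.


Use the coefficient ratio to convert reactant moles to product moles, then multiply by the product's molar mass.
moles_P = moles_R * (coeff_P / coeff_R) = 4.309 * (3/2) = 6.4635
mass_P = moles_P * M_P = 6.4635 * 25.58
mass_P = 165.33633 g, rounded to 4 dp:

165.3363 g


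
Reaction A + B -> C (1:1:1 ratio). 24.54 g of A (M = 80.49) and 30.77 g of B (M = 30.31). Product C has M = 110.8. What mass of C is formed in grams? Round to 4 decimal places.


Find moles of each reactant; the smaller value is the limiting reagent in a 1:1:1 reaction, so moles_C equals moles of the limiter.
n_A = mass_A / M_A = 24.54 / 80.49 = 0.304883 mol
n_B = mass_B / M_B = 30.77 / 30.31 = 1.015177 mol
Limiting reagent: A (smaller), n_limiting = 0.304883 mol
mass_C = n_limiting * M_C = 0.304883 * 110.8
mass_C = 33.7810364 g, rounded to 4 dp:

33.7810 g


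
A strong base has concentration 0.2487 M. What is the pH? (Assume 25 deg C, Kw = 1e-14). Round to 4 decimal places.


A strong base dissociates completely, so [OH-] equals the given concentration.
pOH = -log10([OH-]) = -log10(0.2487) = 0.604324
pH = 14 - pOH = 14 - 0.604324
pH = 13.395676, rounded to 4 dp:

13.3957


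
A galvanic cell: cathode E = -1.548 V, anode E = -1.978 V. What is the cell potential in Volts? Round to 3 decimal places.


Standard cell potential: E_cell = E_cathode - E_anode.
E_cell = -1.548 - (-1.978)
E_cell = 0.43 V, rounded to 3 dp:

0.430 V


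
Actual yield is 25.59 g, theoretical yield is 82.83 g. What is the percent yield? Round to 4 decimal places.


% yield = 100 * actual / theoretical
% yield = 100 * 25.59 / 82.83
% yield = 30.8946034 %, rounded to 4 dp:

30.8946 %


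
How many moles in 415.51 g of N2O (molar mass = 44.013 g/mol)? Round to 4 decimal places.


n = mass / M
n = 415.51 / 44.013
n = 9.44061982 mol, rounded to 4 dp:

9.4406 mol


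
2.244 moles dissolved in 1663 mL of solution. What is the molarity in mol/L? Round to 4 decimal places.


Convert volume to liters: V_L = V_mL / 1000.
V_L = 1663 / 1000 = 1.663 L
M = n / V_L = 2.244 / 1.663
M = 1.34936861 mol/L, rounded to 4 dp:

1.3494 mol/L


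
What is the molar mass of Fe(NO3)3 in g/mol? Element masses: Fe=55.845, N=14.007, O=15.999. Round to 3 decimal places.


M = sum(count * atomic_mass) over atoms.
M = 1*55.845 + 3*14.007 + 9*15.999
M = 55.845 + 42.021 + 143.991
M = 241.857 g/mol, rounded to 3 dp:

241.857 g/mol


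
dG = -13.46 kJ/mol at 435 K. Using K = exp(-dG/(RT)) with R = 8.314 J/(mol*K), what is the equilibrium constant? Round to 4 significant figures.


dG is in kJ/mol; multiply by 1000 to match R in J/(mol*K).
RT = 8.314 * 435 = 3616.59 J/mol
exponent = -dG*1000 / (RT) = -(-13.46*1000) / 3616.59 = 3.72173788
K = exp(3.72173788)
K = 41.336169, rounded to 4 significant figures:

41.34


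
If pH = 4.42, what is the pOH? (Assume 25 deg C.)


At 25 deg C, pH + pOH = 14.
pOH = 14 - pH = 14 - 4.42
pOH = 9.58:

9.58


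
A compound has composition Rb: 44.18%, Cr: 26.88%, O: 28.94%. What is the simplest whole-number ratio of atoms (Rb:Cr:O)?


Assume 100 g of compound, divide each mass% by atomic mass to get moles, then normalize by the smallest to get a raw atom ratio.
Moles per 100 g: Rb: 44.18/85.468 = 0.5169, Cr: 26.88/51.996 = 0.517, O: 28.94/15.999 = 1.8089
Raw ratio (divide by min = 0.5169): Rb: 1.0, Cr: 1.0, O: 3.499
Multiply by 2 to clear fractions: Rb: 2.0 ~= 2, Cr: 2.0 ~= 2, O: 6.999 ~= 7
Reduce by GCD to get the simplest whole-number ratio:

2:2:7


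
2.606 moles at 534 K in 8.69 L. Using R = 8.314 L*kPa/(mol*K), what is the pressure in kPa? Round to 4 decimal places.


PV = nRT, solve for P = nRT / V.
nRT = 2.606 * 8.314 * 534 = 11569.7957
P = 11569.7957 / 8.69
P = 1331.39191024 kPa, rounded to 4 dp:

1331.3919 kPa


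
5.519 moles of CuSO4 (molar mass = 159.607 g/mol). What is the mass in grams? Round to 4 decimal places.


mass = n * M
mass = 5.519 * 159.607
mass = 880.871033 g, rounded to 4 dp:

880.8710 g


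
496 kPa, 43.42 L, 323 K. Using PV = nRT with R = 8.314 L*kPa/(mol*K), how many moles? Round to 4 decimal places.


PV = nRT, solve for n = PV / (RT).
PV = 496 * 43.42 = 21536.32
RT = 8.314 * 323 = 2685.422
n = 21536.32 / 2685.422
n = 8.01971534 mol, rounded to 4 dp:

8.0197 mol


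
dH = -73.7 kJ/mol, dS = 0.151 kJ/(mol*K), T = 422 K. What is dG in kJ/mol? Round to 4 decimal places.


Gibbs: dG = dH - T*dS (consistent units, dS already in kJ/(mol*K)).
T*dS = 422 * 0.151 = 63.722
dG = -73.7 - (63.722)
dG = -137.422 kJ/mol, rounded to 4 dp:

-137.4220 kJ/mol


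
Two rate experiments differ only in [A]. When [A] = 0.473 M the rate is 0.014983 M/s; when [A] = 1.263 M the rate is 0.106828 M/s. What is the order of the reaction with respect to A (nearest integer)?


Rate is proportional to [A]^n, so rate2/rate1 = ([A]2/[A]1)^n. Take logs to solve for n.
rate2/rate1 = 0.106828 / 0.014983 = 7.1299
[A]2/[A]1 = 1.263 / 0.473 = 2.6702
n = ln(7.1299) / ln(2.6702) = 2.0
Nearest integer order:

2


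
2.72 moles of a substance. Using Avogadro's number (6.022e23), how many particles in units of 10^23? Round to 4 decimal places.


N = n * NA, then divide by 1e23 for the requested units.
N / 1e23 = n * 6.022
N / 1e23 = 2.72 * 6.022
N / 1e23 = 16.37984, rounded to 4 dp:

16.3798


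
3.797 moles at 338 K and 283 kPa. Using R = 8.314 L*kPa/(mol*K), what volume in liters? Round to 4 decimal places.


PV = nRT, solve for V = nRT / P.
nRT = 3.797 * 8.314 * 338 = 10670.0712
V = 10670.0712 / 283
V = 37.7034318 L, rounded to 4 dp:

37.7034 L


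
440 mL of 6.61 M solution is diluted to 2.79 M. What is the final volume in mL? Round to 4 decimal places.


Dilution: M1*V1 = M2*V2, solve for V2.
V2 = M1*V1 / M2
V2 = 6.61 * 440 / 2.79
V2 = 2908.4 / 2.79
V2 = 1042.43727599 mL, rounded to 4 dp:

1042.4373 mL


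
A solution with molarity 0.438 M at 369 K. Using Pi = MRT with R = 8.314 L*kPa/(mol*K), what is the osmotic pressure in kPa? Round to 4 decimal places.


Osmotic pressure (van't Hoff): Pi = M*R*T.
RT = 8.314 * 369 = 3067.866
Pi = 0.438 * 3067.866
Pi = 1343.725308 kPa, rounded to 4 dp:

1343.7253 kPa


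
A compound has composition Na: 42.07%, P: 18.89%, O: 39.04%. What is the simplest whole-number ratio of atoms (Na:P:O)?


Assume 100 g of compound, divide each mass% by atomic mass to get moles, then normalize by the smallest to get a raw atom ratio.
Moles per 100 g: Na: 42.07/22.99 = 1.8299, P: 18.89/30.974 = 0.6099, O: 39.04/15.999 = 2.4402
Raw ratio (divide by min = 0.6099): Na: 3.001, P: 1.0, O: 4.001
Multiply by 1 to clear fractions: Na: 3.001 ~= 3, P: 1.0 ~= 1, O: 4.001 ~= 4
Reduce by GCD to get the simplest whole-number ratio:

3:1:4


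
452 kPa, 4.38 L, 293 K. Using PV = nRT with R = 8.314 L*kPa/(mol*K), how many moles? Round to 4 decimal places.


PV = nRT, solve for n = PV / (RT).
PV = 452 * 4.38 = 1979.76
RT = 8.314 * 293 = 2436.002
n = 1979.76 / 2436.002
n = 0.81270869 mol, rounded to 4 dp:

0.8127 mol


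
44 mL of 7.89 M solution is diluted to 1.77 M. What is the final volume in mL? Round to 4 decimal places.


Dilution: M1*V1 = M2*V2, solve for V2.
V2 = M1*V1 / M2
V2 = 7.89 * 44 / 1.77
V2 = 347.16 / 1.77
V2 = 196.13559322 mL, rounded to 4 dp:

196.1356 mL


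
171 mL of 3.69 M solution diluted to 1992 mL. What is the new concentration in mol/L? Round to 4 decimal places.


Dilution: M1*V1 = M2*V2, solve for M2.
M2 = M1*V1 / V2
M2 = 3.69 * 171 / 1992
M2 = 630.99 / 1992
M2 = 0.31676205 mol/L, rounded to 4 dp:

0.3168 mol/L


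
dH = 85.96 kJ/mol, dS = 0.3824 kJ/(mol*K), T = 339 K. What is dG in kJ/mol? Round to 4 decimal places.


Gibbs: dG = dH - T*dS (consistent units, dS already in kJ/(mol*K)).
T*dS = 339 * 0.3824 = 129.6336
dG = 85.96 - (129.6336)
dG = -43.6736 kJ/mol, rounded to 4 dp:

-43.6736 kJ/mol


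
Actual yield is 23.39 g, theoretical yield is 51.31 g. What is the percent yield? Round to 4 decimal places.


% yield = 100 * actual / theoretical
% yield = 100 * 23.39 / 51.31
% yield = 45.58565582 %, rounded to 4 dp:

45.5857 %


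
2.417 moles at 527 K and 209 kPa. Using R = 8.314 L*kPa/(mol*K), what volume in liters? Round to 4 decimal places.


PV = nRT, solve for V = nRT / P.
nRT = 2.417 * 8.314 * 527 = 10590.0323
V = 10590.0323 / 209
V = 50.670011 L, rounded to 4 dp:

50.6700 L


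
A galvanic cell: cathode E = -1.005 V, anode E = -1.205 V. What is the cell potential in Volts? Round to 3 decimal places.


Standard cell potential: E_cell = E_cathode - E_anode.
E_cell = -1.005 - (-1.205)
E_cell = 0.2 V, rounded to 3 dp:

0.200 V


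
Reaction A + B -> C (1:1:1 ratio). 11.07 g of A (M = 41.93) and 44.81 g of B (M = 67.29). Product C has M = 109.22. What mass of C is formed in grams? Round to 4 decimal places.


Find moles of each reactant; the smaller value is the limiting reagent in a 1:1:1 reaction, so moles_C equals moles of the limiter.
n_A = mass_A / M_A = 11.07 / 41.93 = 0.264011 mol
n_B = mass_B / M_B = 44.81 / 67.29 = 0.665924 mol
Limiting reagent: A (smaller), n_limiting = 0.264011 mol
mass_C = n_limiting * M_C = 0.264011 * 109.22
mass_C = 28.83528142 g, rounded to 4 dp:

28.8353 g


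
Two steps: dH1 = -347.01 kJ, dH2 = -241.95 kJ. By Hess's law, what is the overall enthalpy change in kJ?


Hess's law: enthalpy is a state function, so add the step enthalpies.
dH_total = dH1 + dH2 = -347.01 + (-241.95)
dH_total = -588.96 kJ:

-588.96 kJ


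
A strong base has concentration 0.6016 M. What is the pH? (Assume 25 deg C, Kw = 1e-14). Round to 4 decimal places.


A strong base dissociates completely, so [OH-] equals the given concentration.
pOH = -log10([OH-]) = -log10(0.6016) = 0.220692
pH = 14 - pOH = 14 - 0.220692
pH = 13.779308, rounded to 4 dp:

13.7793


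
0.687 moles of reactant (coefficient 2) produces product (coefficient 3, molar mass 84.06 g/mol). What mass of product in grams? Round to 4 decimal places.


Use the coefficient ratio to convert reactant moles to product moles, then multiply by the product's molar mass.
moles_P = moles_R * (coeff_P / coeff_R) = 0.687 * (3/2) = 1.0305
mass_P = moles_P * M_P = 1.0305 * 84.06
mass_P = 86.62383 g, rounded to 4 dp:

86.6238 g


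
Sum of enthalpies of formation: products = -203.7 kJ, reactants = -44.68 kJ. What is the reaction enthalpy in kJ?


dH_rxn = sum(dH_f products) - sum(dH_f reactants)
dH_rxn = -203.7 - (-44.68)
dH_rxn = -159.02 kJ:

-159.02 kJ


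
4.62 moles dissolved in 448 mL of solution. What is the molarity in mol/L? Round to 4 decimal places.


Convert volume to liters: V_L = V_mL / 1000.
V_L = 448 / 1000 = 0.448 L
M = n / V_L = 4.62 / 0.448
M = 10.3125 mol/L, rounded to 4 dp:

10.3125 mol/L


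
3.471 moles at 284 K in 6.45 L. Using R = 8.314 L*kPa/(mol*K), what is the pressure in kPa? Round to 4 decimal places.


PV = nRT, solve for P = nRT / V.
nRT = 3.471 * 8.314 * 284 = 8195.6419
P = 8195.6419 / 6.45
P = 1270.64215504 kPa, rounded to 4 dp:

1270.6422 kPa


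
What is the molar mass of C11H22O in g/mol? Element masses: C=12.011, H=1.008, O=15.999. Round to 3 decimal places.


M = sum(count * atomic_mass) over atoms.
M = 11*12.011 + 22*1.008 + 1*15.999
M = 132.121 + 22.176 + 15.999
M = 170.296 g/mol, rounded to 3 dp:

170.296 g/mol


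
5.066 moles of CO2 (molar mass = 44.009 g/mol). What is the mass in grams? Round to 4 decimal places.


mass = n * M
mass = 5.066 * 44.009
mass = 222.949594 g, rounded to 4 dp:

222.9496 g


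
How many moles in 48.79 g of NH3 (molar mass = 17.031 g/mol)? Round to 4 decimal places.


n = mass / M
n = 48.79 / 17.031
n = 2.864776 mol, rounded to 4 dp:

2.8648 mol


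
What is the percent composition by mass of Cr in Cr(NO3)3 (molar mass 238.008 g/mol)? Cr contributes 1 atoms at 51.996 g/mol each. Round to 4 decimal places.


pct = 100 * (n_elem * M_elem) / M_total
mass_contribution = 1 * 51.996 = 51.996 g/mol
pct = 100 * 51.996 / 238.008
pct = 21.84632449 %, rounded to 4 dp:

21.8463 %


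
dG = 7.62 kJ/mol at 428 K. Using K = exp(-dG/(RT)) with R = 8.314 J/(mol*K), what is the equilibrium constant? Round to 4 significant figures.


dG is in kJ/mol; multiply by 1000 to match R in J/(mol*K).
RT = 8.314 * 428 = 3558.392 J/mol
exponent = -dG*1000 / (RT) = -(7.62*1000) / 3558.392 = -2.14141668
K = exp(-2.14141668)
K = 0.11748828, rounded to 4 significant figures:

0.1175


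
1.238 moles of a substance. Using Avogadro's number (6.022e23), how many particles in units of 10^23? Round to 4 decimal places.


N = n * NA, then divide by 1e23 for the requested units.
N / 1e23 = n * 6.022
N / 1e23 = 1.238 * 6.022
N / 1e23 = 7.455236, rounded to 4 dp:

7.4552


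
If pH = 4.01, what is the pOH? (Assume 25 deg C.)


At 25 deg C, pH + pOH = 14.
pOH = 14 - pH = 14 - 4.01
pOH = 9.99:

9.99


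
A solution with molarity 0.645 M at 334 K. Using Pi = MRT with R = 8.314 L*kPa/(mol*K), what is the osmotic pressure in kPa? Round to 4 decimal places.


Osmotic pressure (van't Hoff): Pi = M*R*T.
RT = 8.314 * 334 = 2776.876
Pi = 0.645 * 2776.876
Pi = 1791.08502 kPa, rounded to 4 dp:

1791.0850 kPa


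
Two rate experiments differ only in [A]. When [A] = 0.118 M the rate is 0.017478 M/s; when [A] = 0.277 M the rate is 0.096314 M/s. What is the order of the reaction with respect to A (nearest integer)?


Rate is proportional to [A]^n, so rate2/rate1 = ([A]2/[A]1)^n. Take logs to solve for n.
rate2/rate1 = 0.096314 / 0.017478 = 5.5106
[A]2/[A]1 = 0.277 / 0.118 = 2.3475
n = ln(5.5106) / ln(2.3475) = 2.0
Nearest integer order:

2


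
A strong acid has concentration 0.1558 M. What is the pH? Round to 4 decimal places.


A strong acid dissociates completely, so [H+] equals the given concentration.
pH = -log10([H+]) = -log10(0.1558)
pH = 0.80743255, rounded to 4 dp:

0.8074


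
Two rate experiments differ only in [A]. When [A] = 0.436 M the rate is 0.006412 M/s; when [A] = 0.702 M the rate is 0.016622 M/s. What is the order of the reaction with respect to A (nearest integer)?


Rate is proportional to [A]^n, so rate2/rate1 = ([A]2/[A]1)^n. Take logs to solve for n.
rate2/rate1 = 0.016622 / 0.006412 = 2.5923
[A]2/[A]1 = 0.702 / 0.436 = 1.6101
n = ln(2.5923) / ln(1.6101) = 2.0
Nearest integer order:

2


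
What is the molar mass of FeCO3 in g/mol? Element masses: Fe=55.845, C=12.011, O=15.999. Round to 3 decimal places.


M = sum(count * atomic_mass) over atoms.
M = 1*55.845 + 1*12.011 + 3*15.999
M = 55.845 + 12.011 + 47.997
M = 115.853 g/mol, rounded to 3 dp:

115.853 g/mol


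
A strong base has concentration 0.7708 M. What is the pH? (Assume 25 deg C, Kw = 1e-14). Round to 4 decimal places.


A strong base dissociates completely, so [OH-] equals the given concentration.
pOH = -log10([OH-]) = -log10(0.7708) = 0.113058
pH = 14 - pOH = 14 - 0.113058
pH = 13.886942, rounded to 4 dp:

13.8869


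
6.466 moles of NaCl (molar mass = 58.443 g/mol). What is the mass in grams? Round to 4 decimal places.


mass = n * M
mass = 6.466 * 58.443
mass = 377.892438 g, rounded to 4 dp:

377.8924 g


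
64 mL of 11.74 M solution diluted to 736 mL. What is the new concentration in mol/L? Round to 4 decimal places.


Dilution: M1*V1 = M2*V2, solve for M2.
M2 = M1*V1 / V2
M2 = 11.74 * 64 / 736
M2 = 751.36 / 736
M2 = 1.02086957 mol/L, rounded to 4 dp:

1.0209 mol/L


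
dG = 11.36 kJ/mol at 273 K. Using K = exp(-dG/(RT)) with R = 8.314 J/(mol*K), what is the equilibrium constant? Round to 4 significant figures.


dG is in kJ/mol; multiply by 1000 to match R in J/(mol*K).
RT = 8.314 * 273 = 2269.722 J/mol
exponent = -dG*1000 / (RT) = -(11.36*1000) / 2269.722 = -5.00501824
K = exp(-5.00501824)
K = 0.0067042191, rounded to 4 significant figures:

0.006704


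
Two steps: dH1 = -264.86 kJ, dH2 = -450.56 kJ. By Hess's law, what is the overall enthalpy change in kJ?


Hess's law: enthalpy is a state function, so add the step enthalpies.
dH_total = dH1 + dH2 = -264.86 + (-450.56)
dH_total = -715.42 kJ:

-715.42 kJ


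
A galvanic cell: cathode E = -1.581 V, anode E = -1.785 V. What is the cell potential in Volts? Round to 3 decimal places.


Standard cell potential: E_cell = E_cathode - E_anode.
E_cell = -1.581 - (-1.785)
E_cell = 0.204 V, rounded to 3 dp:

0.204 V


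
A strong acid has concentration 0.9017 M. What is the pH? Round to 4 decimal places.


A strong acid dissociates completely, so [H+] equals the given concentration.
pH = -log10([H+]) = -log10(0.9017)
pH = 0.04493793, rounded to 4 dp:

0.0449


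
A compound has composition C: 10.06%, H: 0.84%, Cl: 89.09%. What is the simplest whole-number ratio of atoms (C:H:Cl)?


Assume 100 g of compound, divide each mass% by atomic mass to get moles, then normalize by the smallest to get a raw atom ratio.
Moles per 100 g: C: 10.06/12.011 = 0.8376, H: 0.84/1.008 = 0.8333, Cl: 89.09/35.453 = 2.5129
Raw ratio (divide by min = 0.8333): C: 1.005, H: 1.0, Cl: 3.015
Multiply by 1 to clear fractions: C: 1.005 ~= 1, H: 1.0 ~= 1, Cl: 3.015 ~= 3
Reduce by GCD to get the simplest whole-number ratio:

1:1:3


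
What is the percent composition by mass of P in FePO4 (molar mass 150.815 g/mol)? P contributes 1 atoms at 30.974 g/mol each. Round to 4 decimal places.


pct = 100 * (n_elem * M_elem) / M_total
mass_contribution = 1 * 30.974 = 30.974 g/mol
pct = 100 * 30.974 / 150.815
pct = 20.53774492 %, rounded to 4 dp:

20.5377 %


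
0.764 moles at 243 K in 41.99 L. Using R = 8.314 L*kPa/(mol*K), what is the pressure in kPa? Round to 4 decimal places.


PV = nRT, solve for P = nRT / V.
nRT = 0.764 * 8.314 * 243 = 1543.5107
P = 1543.5107 / 41.99
P = 36.75900691 kPa, rounded to 4 dp:

36.7590 kPa


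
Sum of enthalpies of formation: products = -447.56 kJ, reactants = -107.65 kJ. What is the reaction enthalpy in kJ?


dH_rxn = sum(dH_f products) - sum(dH_f reactants)
dH_rxn = -447.56 - (-107.65)
dH_rxn = -339.91 kJ:

-339.91 kJ


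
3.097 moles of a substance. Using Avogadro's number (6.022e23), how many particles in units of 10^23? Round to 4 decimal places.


N = n * NA, then divide by 1e23 for the requested units.
N / 1e23 = n * 6.022
N / 1e23 = 3.097 * 6.022
N / 1e23 = 18.650134, rounded to 4 dp:

18.6501


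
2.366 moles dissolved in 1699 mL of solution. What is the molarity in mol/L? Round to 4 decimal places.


Convert volume to liters: V_L = V_mL / 1000.
V_L = 1699 / 1000 = 1.699 L
M = n / V_L = 2.366 / 1.699
M = 1.39258387 mol/L, rounded to 4 dp:

1.3926 mol/L


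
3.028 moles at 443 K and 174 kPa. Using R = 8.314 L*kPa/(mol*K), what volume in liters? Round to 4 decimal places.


PV = nRT, solve for V = nRT / P.
nRT = 3.028 * 8.314 * 443 = 11152.4329
V = 11152.4329 / 174
V = 64.09444195 L, rounded to 4 dp:

64.0944 L


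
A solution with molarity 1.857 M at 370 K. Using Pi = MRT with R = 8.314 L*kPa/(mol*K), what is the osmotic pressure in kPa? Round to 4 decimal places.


Osmotic pressure (van't Hoff): Pi = M*R*T.
RT = 8.314 * 370 = 3076.18
Pi = 1.857 * 3076.18
Pi = 5712.46626 kPa, rounded to 4 dp:

5712.4663 kPa


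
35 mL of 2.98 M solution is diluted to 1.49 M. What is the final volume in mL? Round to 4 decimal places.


Dilution: M1*V1 = M2*V2, solve for V2.
V2 = M1*V1 / M2
V2 = 2.98 * 35 / 1.49
V2 = 104.3 / 1.49
V2 = 70.0 mL, rounded to 4 dp:

70.0000 mL


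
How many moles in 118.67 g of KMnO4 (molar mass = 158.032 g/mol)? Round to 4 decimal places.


n = mass / M
n = 118.67 / 158.032
n = 0.75092386 mol, rounded to 4 dp:

0.7509 mol


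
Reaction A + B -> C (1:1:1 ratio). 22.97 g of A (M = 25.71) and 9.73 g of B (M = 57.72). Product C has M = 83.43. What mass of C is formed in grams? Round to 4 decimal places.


Find moles of each reactant; the smaller value is the limiting reagent in a 1:1:1 reaction, so moles_C equals moles of the limiter.
n_A = mass_A / M_A = 22.97 / 25.71 = 0.893427 mol
n_B = mass_B / M_B = 9.73 / 57.72 = 0.168572 mol
Limiting reagent: B (smaller), n_limiting = 0.168572 mol
mass_C = n_limiting * M_C = 0.168572 * 83.43
mass_C = 14.06396196 g, rounded to 4 dp:

14.0640 g


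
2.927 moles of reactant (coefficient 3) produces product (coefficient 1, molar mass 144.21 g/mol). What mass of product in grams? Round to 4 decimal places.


Use the coefficient ratio to convert reactant moles to product moles, then multiply by the product's molar mass.
moles_P = moles_R * (coeff_P / coeff_R) = 2.927 * (1/3) = 0.975667
mass_P = moles_P * M_P = 0.975667 * 144.21
mass_P = 140.70093807 g, rounded to 4 dp:

140.7009 g


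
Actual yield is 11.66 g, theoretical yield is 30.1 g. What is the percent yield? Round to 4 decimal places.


% yield = 100 * actual / theoretical
% yield = 100 * 11.66 / 30.1
% yield = 38.73754153 %, rounded to 4 dp:

38.7375 %


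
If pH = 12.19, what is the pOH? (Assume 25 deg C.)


At 25 deg C, pH + pOH = 14.
pOH = 14 - pH = 14 - 12.19
pOH = 1.81:

1.81


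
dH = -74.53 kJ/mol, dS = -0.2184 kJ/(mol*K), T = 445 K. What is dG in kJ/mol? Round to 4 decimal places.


Gibbs: dG = dH - T*dS (consistent units, dS already in kJ/(mol*K)).
T*dS = 445 * -0.2184 = -97.188
dG = -74.53 - (-97.188)
dG = 22.658 kJ/mol, rounded to 4 dp:

22.6580 kJ/mol
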